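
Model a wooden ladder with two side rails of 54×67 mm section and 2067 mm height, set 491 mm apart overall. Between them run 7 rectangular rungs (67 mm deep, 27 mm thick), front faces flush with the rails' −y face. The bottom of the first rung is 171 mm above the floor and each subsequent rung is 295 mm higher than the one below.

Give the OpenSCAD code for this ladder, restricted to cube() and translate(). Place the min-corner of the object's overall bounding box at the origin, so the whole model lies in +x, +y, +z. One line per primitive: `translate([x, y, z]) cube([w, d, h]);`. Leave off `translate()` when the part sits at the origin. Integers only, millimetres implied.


cube([54, 67, 2067]);
translate([437, 0, 0]) cube([54, 67, 2067]);
translate([54, 0, 171]) cube([383, 67, 27]);
translate([54, 0, 466]) cube([383, 67, 27]);
translate([54, 0, 761]) cube([383, 67, 27]);
translate([54, 0, 1056]) cube([383, 67, 27]);
translate([54, 0, 1351]) cube([383, 67, 27]);
translate([54, 0, 1646]) cube([383, 67, 27]);
translate([54, 0, 1941]) cube([383, 67, 27]);


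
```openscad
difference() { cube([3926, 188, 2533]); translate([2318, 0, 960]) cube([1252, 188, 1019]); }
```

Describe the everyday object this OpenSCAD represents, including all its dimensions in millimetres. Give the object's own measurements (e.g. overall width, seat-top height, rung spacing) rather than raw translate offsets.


A wall 3926 mm long (x), 188 mm thick (y), 2533 mm tall, with a rectangular window opening cut through it. The opening is 1252 mm wide and 1019 mm tall; its sill is at z = 960 mm and its near (−x) edge is 2318 mm from the wall's −x end. The opening passes through the full wall thickness.


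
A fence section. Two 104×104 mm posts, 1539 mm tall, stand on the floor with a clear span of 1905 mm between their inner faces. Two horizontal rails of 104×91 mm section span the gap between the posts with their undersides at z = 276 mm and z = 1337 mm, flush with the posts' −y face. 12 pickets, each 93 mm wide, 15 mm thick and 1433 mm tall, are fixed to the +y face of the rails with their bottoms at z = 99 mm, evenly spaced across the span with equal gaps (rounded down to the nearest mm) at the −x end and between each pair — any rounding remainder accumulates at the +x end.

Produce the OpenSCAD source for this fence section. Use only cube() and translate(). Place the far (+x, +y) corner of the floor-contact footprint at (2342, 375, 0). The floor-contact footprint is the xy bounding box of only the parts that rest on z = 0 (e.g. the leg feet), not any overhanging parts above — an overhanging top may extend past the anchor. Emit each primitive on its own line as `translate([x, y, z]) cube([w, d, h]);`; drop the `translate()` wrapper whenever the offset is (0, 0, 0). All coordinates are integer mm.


translate([229, 271, 0]) cube([104, 104, 1539]);
translate([2238, 271, 0]) cube([104, 104, 1539]);
translate([333, 271, 276]) cube([1905, 104, 91]);
translate([333, 271, 1337]) cube([1905, 104, 91]);
translate([393, 375, 99]) cube([93, 15, 1433]);
translate([546, 375, 99]) cube([93, 15, 1433]);
translate([699, 375, 99]) cube([93, 15, 1433]);
translate([852, 375, 99]) cube([93, 15, 1433]);
translate([1005, 375, 99]) cube([93, 15, 1433]);
translate([1158, 375, 99]) cube([93, 15, 1433]);
translate([1311, 375, 99]) cube([93, 15, 1433]);
translate([1464, 375, 99]) cube([93, 15, 1433]);
translate([1617, 375, 99]) cube([93, 15, 1433]);
translate([1770, 375, 99]) cube([93, 15, 1433]);
translate([1923, 375, 99]) cube([93, 15, 1433]);
translate([2076, 375, 99]) cube([93, 15, 1433]);


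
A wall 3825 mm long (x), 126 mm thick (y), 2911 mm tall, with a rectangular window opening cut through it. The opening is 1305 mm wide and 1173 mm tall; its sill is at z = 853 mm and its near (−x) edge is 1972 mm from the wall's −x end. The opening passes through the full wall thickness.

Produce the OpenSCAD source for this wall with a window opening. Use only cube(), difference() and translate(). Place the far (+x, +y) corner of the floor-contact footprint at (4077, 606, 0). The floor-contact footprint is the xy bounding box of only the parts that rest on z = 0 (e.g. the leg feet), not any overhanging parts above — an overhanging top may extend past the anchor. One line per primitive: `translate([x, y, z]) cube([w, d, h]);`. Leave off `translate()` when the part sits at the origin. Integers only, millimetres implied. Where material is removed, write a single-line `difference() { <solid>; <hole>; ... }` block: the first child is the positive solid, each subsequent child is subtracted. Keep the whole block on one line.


difference() { translate([252, 480, 0]) cube([3825, 126, 2911]); translate([2224, 480, 853]) cube([1305, 126, 1173]); }


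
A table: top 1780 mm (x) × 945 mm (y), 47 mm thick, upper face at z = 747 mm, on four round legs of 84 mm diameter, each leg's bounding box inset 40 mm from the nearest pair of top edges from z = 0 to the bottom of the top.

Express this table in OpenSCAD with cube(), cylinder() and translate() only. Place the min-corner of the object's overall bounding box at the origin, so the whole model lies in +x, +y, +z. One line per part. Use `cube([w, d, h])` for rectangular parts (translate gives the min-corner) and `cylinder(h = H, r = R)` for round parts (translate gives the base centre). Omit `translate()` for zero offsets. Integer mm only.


translate([0, 0, 700]) cube([1780, 945, 47]);
translate([82, 82, 0]) cylinder(h = 700, r = 42);
translate([1698, 82, 0]) cylinder(h = 700, r = 42);
translate([82, 863, 0]) cylinder(h = 700, r = 42);
translate([1698, 863, 0]) cylinder(h = 700, r = 42);


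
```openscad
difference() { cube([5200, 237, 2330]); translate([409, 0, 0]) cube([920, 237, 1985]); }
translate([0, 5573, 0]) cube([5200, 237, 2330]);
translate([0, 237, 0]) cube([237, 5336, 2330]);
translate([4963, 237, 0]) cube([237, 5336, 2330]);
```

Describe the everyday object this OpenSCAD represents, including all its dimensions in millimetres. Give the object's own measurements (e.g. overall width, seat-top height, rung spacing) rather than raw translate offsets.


A single room: four walls, each 2330 mm tall and 237 mm thick, enclosing an outside footprint 5200×5810 mm (x × y), no floor or roof. The front and back walls (−y and +y sides) run the full x-width; the side walls fit between their inner faces. A door opening 920 mm wide and 1985 mm tall is cut through the front wall from the floor up, its −x edge 409 mm from the wall's −x end.


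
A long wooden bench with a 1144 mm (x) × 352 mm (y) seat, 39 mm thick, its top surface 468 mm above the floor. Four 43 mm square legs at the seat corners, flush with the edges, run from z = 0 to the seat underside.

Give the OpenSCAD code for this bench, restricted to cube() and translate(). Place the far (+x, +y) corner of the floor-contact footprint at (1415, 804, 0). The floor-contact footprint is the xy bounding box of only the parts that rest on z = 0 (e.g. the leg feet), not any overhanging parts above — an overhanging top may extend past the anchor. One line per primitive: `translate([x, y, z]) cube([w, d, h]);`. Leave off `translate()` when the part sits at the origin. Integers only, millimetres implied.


translate([271, 452, 429]) cube([1144, 352, 39]);
translate([271, 452, 0]) cube([43, 43, 429]);
translate([271, 761, 0]) cube([43, 43, 429]);
translate([1372, 452, 0]) cube([43, 43, 429]);
translate([1372, 761, 0]) cube([43, 43, 429]);


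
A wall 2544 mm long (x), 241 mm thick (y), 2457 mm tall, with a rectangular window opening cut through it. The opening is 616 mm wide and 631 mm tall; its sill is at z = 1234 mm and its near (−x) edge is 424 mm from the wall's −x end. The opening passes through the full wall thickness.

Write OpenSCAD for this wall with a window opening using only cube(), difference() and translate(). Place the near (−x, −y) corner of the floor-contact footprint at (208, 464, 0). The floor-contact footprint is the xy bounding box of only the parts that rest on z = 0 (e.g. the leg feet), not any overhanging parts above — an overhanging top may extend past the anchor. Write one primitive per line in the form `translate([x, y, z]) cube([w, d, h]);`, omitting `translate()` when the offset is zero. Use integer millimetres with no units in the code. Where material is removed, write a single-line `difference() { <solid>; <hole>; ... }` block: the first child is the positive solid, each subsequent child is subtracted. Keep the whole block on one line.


difference() { translate([208, 464, 0]) cube([2544, 241, 2457]); translate([632, 464, 1234]) cube([616, 241, 631]); }


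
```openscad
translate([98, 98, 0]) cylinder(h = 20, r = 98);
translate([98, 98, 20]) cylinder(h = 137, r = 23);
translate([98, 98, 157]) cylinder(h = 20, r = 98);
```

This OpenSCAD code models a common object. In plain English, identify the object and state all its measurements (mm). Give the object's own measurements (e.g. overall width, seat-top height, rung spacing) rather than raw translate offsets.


A spool: two coaxial disc flanges of radius 98 mm and thickness 20 mm, joined by a core cylinder of radius 23 mm and height 137 mm. The lower flange rests on z = 0 and the three cylinders share a vertical axis.


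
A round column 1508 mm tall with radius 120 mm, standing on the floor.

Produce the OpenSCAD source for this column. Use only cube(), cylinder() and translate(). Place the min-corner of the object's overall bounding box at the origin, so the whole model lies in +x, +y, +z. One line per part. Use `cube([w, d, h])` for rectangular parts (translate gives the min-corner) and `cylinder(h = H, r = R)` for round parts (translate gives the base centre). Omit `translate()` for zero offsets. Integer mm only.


translate([120, 120, 0]) cylinder(h = 1508, r = 120);


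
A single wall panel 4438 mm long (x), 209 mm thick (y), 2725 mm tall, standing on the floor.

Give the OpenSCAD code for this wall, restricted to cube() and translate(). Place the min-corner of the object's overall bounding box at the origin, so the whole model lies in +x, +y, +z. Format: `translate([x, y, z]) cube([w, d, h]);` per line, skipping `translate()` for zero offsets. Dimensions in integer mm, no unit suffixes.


cube([4438, 209, 2725]);


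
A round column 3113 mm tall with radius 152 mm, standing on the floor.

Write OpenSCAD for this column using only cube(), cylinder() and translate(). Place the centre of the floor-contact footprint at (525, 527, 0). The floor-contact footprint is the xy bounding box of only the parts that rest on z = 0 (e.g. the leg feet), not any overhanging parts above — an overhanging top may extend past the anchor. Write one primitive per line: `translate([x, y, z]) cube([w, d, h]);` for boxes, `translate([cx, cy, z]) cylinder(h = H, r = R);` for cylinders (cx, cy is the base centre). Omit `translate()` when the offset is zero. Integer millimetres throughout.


translate([525, 527, 0]) cylinder(h = 3113, r = 152);


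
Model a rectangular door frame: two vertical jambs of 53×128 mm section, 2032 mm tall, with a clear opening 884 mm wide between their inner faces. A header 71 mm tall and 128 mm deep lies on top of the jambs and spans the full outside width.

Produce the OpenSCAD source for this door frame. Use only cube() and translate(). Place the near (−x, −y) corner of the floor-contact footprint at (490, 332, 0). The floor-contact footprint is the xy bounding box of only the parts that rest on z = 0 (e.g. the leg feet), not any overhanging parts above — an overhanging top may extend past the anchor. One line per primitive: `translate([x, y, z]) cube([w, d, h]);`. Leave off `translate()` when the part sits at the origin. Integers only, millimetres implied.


translate([490, 332, 0]) cube([53, 128, 2032]);
translate([1427, 332, 0]) cube([53, 128, 2032]);
translate([490, 332, 2032]) cube([990, 128, 71]);


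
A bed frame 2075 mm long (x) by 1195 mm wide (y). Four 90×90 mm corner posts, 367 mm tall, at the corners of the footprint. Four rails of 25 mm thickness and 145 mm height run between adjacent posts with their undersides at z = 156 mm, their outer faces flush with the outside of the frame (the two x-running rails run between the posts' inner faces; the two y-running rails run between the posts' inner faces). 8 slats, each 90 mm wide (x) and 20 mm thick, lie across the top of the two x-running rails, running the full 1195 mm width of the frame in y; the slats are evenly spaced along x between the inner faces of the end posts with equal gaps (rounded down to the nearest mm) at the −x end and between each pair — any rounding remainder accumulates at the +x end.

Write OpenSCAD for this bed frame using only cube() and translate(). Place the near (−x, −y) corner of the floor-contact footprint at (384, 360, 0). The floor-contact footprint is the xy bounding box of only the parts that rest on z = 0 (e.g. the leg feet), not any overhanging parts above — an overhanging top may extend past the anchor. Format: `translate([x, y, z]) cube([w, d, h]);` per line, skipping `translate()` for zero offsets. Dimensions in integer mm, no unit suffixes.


translate([384, 360, 0]) cube([90, 90, 367]);
translate([384, 1465, 0]) cube([90, 90, 367]);
translate([2369, 360, 0]) cube([90, 90, 367]);
translate([2369, 1465, 0]) cube([90, 90, 367]);
translate([474, 360, 156]) cube([1895, 25, 145]);
translate([474, 1530, 156]) cube([1895, 25, 145]);
translate([384, 450, 156]) cube([25, 1015, 145]);
translate([2434, 450, 156]) cube([25, 1015, 145]);
translate([604, 360, 301]) cube([90, 1195, 20]);
translate([824, 360, 301]) cube([90, 1195, 20]);
translate([1044, 360, 301]) cube([90, 1195, 20]);
translate([1264, 360, 301]) cube([90, 1195, 20]);
translate([1484, 360, 301]) cube([90, 1195, 20]);
translate([1704, 360, 301]) cube([90, 1195, 20]);
translate([1924, 360, 301]) cube([90, 1195, 20]);
translate([2144, 360, 301]) cube([90, 1195, 20]);


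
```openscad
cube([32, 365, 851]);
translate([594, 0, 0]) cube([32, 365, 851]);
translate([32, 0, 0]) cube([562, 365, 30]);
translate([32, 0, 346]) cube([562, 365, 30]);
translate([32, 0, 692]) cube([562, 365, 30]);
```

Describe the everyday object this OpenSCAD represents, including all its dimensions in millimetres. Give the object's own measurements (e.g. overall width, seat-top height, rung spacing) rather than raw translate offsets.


An open bookshelf. Two side panels, each 32 mm thick, 365 mm deep and 851 mm tall, stand 626 mm apart (outside-to-outside). Between them sit 3 shelves, each 30 mm thick and 365 mm deep, spanning the full gap between the sides. The bottom shelf rests on the floor (its underside at z = 0) and the clear gap between one shelf's top and the next shelf's underside is 316 mm.


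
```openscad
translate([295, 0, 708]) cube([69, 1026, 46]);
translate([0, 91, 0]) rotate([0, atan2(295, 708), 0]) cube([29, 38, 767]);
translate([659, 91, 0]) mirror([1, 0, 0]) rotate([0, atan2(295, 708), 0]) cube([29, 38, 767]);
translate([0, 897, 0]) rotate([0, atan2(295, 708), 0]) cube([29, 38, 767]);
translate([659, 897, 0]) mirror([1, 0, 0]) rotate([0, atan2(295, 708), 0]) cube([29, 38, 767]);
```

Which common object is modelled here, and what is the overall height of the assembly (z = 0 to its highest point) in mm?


A sawhorse. The overall height is 754 mm.

A beam across two mirrored pairs of raked legs — a sawhorse. The beam's underside is at z = 708 (matching the legs' vertical rise in atan2(295, 708)) and the beam is 46 mm tall, so its top is at 708 + 46 = 754 mm. The raked legs top out at the beam's underside, so that is the highest point.


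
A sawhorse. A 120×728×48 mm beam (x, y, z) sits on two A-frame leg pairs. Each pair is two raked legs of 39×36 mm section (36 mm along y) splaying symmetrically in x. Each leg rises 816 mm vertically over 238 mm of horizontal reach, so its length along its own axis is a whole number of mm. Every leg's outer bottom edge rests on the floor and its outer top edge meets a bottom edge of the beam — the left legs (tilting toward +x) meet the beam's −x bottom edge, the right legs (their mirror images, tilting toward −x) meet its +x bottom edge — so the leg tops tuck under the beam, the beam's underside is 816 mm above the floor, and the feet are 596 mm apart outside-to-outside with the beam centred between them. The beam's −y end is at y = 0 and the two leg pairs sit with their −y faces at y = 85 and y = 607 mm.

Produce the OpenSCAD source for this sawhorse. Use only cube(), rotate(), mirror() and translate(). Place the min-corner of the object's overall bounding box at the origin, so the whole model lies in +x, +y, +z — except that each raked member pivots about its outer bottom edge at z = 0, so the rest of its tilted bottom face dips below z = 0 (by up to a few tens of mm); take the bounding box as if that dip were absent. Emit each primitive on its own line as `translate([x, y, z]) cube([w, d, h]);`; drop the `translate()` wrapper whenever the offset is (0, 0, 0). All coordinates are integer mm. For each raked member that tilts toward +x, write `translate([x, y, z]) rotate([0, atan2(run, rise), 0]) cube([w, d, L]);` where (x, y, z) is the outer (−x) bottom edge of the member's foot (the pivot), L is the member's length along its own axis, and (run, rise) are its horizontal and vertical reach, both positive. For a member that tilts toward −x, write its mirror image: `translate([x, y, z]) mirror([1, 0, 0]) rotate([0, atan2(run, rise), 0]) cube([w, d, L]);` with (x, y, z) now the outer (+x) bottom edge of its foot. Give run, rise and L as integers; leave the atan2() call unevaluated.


// leg length = √(238² + 816²) = 850
// right-leg outer foot x = 2·238 + 120 = 596
// beam min-corner = (238, 0, 816)
translate([238, 0, 816]) cube([120, 728, 48]);
translate([0, 85, 0]) rotate([0, atan2(238, 816), 0]) cube([39, 36, 850]);
translate([596, 85, 0]) mirror([1, 0, 0]) rotate([0, atan2(238, 816), 0]) cube([39, 36, 850]);
translate([0, 607, 0]) rotate([0, atan2(238, 816), 0]) cube([39, 36, 850]);
translate([596, 607, 0]) mirror([1, 0, 0]) rotate([0, atan2(238, 816), 0]) cube([39, 36, 850]);


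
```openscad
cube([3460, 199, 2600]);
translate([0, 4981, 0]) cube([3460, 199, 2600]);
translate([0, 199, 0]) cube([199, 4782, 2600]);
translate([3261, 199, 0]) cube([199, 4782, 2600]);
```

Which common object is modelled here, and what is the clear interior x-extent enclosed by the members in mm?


A house (or room) frame. The interior width is 3062 mm.

Four 2600 mm walls enclosing a rectangle with no floor or roof — a room or house frame. Outside width is 3460 mm and wall thickness is 199 mm, so the interior width is 3460 − 2 × 199 = 3062 mm.


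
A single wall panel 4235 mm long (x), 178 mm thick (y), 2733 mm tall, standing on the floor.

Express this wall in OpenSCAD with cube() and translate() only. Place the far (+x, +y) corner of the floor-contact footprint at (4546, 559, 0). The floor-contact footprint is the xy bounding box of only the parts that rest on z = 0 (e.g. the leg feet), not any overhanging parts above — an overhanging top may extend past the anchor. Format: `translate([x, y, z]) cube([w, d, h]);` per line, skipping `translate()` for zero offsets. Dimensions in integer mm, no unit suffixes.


translate([311, 381, 0]) cube([4235, 178, 2733]);


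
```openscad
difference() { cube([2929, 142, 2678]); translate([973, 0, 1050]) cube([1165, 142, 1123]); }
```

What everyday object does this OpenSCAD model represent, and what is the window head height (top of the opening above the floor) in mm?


A wall with a window opening. The window head height is 2173 mm.

A wall with a rectangular opening subtracted — a window. Sill at z = 1050, opening 1123 mm tall, so the head is at 1050 + 1123 = 2173 mm.


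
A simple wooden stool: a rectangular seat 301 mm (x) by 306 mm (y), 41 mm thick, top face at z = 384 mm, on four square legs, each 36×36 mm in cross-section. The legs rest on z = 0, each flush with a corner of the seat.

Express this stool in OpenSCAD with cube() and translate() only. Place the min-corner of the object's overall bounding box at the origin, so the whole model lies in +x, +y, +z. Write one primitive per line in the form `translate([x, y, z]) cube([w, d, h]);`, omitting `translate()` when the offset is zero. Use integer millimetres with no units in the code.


translate([0, 0, 343]) cube([301, 306, 41]);
cube([36, 36, 343]);
translate([265, 0, 0]) cube([36, 36, 343]);
translate([0, 270, 0]) cube([36, 36, 343]);
translate([265, 270, 0]) cube([36, 36, 343]);


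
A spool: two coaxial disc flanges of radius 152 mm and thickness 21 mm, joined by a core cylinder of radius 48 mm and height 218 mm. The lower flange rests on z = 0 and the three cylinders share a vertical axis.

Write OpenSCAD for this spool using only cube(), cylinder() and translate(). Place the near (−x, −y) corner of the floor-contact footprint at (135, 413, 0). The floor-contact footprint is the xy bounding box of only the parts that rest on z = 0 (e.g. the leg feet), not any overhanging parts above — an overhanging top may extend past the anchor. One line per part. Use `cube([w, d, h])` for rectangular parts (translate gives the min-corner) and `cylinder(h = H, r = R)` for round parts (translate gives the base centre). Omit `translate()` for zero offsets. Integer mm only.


translate([287, 565, 0]) cylinder(h = 21, r = 152);
translate([287, 565, 21]) cylinder(h = 218, r = 48);
translate([287, 565, 239]) cylinder(h = 21, r = 152);


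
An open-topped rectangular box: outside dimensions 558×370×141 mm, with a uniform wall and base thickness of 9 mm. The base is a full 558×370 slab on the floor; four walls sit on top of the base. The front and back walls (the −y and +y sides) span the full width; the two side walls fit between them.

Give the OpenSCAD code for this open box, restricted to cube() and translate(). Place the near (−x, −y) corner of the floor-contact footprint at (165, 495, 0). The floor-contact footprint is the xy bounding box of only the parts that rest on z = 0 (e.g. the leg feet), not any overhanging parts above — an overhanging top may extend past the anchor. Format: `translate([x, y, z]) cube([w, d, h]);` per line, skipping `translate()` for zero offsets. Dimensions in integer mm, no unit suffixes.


translate([165, 495, 0]) cube([558, 370, 9]);
translate([165, 495, 9]) cube([558, 9, 132]);
translate([165, 856, 9]) cube([558, 9, 132]);
translate([165, 504, 9]) cube([9, 352, 132]);
translate([714, 504, 9]) cube([9, 352, 132]);


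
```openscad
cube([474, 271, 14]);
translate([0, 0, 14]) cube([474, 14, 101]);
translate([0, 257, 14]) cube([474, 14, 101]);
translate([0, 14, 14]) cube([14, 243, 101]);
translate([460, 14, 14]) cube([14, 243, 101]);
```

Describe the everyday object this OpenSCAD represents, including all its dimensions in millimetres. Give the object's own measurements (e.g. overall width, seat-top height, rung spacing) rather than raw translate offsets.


An open-topped rectangular box: outside dimensions 474×271×115 mm, with a uniform wall and base thickness of 14 mm. The base is a full 474×271 slab on the floor; four walls sit on top of the base. The front and back walls (the −y and +y sides) span the full width; the two side walls fit between them.


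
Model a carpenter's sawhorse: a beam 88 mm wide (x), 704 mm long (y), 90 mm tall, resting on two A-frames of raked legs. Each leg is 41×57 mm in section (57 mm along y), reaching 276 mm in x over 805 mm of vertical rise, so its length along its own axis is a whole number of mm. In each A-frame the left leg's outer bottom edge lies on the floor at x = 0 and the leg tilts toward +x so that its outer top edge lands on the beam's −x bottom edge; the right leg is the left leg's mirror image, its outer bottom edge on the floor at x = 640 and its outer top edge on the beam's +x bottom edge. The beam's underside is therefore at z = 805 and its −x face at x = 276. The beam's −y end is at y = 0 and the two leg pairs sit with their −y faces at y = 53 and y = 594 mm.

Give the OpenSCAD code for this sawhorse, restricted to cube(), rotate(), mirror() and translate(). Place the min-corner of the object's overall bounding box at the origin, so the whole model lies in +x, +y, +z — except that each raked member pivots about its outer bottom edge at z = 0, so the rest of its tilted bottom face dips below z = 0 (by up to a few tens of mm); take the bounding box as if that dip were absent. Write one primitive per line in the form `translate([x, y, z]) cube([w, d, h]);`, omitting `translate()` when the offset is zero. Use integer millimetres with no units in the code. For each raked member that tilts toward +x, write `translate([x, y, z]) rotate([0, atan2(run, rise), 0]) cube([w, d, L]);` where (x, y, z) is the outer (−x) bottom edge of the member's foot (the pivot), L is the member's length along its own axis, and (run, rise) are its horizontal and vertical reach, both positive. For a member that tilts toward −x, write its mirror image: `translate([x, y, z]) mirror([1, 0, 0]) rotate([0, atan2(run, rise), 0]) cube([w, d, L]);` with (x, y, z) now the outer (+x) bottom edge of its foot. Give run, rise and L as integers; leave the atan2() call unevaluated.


translate([276, 0, 805]) cube([88, 704, 90]);
translate([0, 53, 0]) rotate([0, atan2(276, 805), 0]) cube([41, 57, 851]);
translate([640, 53, 0]) mirror([1, 0, 0]) rotate([0, atan2(276, 805), 0]) cube([41, 57, 851]);
translate([0, 594, 0]) rotate([0, atan2(276, 805), 0]) cube([41, 57, 851]);
translate([640, 594, 0]) mirror([1, 0, 0]) rotate([0, atan2(276, 805), 0]) cube([41, 57, 851]);


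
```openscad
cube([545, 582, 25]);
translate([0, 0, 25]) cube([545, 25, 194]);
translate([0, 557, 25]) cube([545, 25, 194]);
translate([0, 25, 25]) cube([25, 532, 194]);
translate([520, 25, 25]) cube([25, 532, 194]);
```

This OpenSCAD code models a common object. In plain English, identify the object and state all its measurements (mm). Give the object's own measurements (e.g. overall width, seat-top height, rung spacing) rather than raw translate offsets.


An open-topped rectangular box: outside dimensions 545×582×219 mm, with a uniform wall and base thickness of 25 mm. The base is a full 545×582 slab on the floor; four walls sit on top of the base. The front and back walls (the −y and +y sides) span the full width; the two side walls fit between them.


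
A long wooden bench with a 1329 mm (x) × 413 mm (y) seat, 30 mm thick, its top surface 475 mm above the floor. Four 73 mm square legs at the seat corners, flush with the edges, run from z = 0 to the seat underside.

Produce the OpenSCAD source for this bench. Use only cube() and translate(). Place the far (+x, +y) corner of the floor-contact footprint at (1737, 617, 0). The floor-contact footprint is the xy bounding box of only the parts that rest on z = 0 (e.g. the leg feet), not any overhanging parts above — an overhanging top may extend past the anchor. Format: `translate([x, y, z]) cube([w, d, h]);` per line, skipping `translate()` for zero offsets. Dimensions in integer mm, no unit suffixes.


translate([408, 204, 445]) cube([1329, 413, 30]);
translate([408, 204, 0]) cube([73, 73, 445]);
translate([408, 544, 0]) cube([73, 73, 445]);
translate([1664, 204, 0]) cube([73, 73, 445]);
translate([1664, 544, 0]) cube([73, 73, 445]);


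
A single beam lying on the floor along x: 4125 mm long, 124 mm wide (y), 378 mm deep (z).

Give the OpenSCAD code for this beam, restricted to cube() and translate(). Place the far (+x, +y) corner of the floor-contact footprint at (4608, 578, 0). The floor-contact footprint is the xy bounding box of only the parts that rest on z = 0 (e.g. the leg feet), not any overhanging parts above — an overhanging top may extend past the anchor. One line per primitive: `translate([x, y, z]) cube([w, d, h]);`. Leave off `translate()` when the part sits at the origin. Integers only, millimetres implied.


translate([483, 454, 0]) cube([4125, 124, 378]);


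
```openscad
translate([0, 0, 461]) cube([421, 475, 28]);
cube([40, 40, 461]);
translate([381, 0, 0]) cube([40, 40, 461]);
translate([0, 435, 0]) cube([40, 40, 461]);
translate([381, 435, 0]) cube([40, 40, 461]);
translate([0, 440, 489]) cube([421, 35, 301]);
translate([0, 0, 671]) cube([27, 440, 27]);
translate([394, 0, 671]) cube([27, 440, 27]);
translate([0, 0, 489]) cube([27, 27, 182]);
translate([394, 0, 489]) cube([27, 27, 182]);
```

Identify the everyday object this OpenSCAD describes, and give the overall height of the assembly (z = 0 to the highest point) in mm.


A chair. The overall height is 790 mm.

A slab on four corner posts with a tall panel at the back — a chair. The seat slab sits at z = 461 with thickness 28, and the 301 mm backrest starts at the seat top, so the overall height is 461 + 28 + 301 = 790 mm.


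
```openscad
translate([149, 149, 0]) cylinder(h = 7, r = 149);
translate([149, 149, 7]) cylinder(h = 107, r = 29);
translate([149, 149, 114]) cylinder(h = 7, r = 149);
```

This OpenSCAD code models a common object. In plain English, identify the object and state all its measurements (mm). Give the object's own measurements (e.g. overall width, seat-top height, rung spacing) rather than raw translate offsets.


A spool: two coaxial disc flanges of radius 149 mm and thickness 7 mm, joined by a core cylinder of radius 29 mm and height 107 mm. The lower flange rests on z = 0 and the three cylinders share a vertical axis.


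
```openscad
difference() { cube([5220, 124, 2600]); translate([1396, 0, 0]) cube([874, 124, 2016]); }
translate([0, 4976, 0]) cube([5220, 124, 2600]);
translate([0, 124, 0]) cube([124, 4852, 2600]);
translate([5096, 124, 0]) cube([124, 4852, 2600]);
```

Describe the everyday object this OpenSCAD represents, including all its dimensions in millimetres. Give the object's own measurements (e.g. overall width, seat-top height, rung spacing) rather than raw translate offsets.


A single room: four walls, each 2600 mm tall and 124 mm thick, enclosing an outside footprint 5220×5100 mm (x × y), no floor or roof. The front and back walls (−y and +y sides) run the full x-width; the side walls fit between their inner faces. A door opening 874 mm wide and 2016 mm tall is cut through the front wall from the floor up, its −x edge 1396 mm from the wall's −x end.


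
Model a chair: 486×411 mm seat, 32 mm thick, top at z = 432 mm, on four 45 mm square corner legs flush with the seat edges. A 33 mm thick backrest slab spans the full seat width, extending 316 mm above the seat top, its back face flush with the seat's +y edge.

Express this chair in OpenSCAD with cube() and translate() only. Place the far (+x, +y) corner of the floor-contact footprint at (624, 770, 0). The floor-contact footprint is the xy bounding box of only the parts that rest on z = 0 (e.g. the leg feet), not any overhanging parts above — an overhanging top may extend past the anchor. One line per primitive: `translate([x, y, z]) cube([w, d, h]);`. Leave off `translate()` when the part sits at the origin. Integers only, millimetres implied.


// leg_h = 432 - 32 = 400
translate([138, 359, 400]) cube([486, 411, 32]);
translate([138, 359, 0]) cube([45, 45, 400]);
translate([579, 359, 0]) cube([45, 45, 400]);
translate([138, 725, 0]) cube([45, 45, 400]);
translate([579, 725, 0]) cube([45, 45, 400]);
translate([138, 737, 432]) cube([486, 33, 316]);


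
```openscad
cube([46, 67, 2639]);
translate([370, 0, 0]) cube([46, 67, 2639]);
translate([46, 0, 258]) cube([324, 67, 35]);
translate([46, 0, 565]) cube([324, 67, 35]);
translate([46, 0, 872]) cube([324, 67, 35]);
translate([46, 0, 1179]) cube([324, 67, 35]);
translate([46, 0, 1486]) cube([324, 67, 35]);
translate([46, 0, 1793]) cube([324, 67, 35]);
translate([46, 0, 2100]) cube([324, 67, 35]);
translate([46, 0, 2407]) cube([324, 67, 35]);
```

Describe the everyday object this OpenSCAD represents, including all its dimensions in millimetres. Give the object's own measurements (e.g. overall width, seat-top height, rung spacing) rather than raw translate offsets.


A straight ladder. Two 46×67 mm vertical rails, 2639 mm tall, stand 416 mm apart (outside-to-outside) with their front faces coplanar on the −y side. 8 rungs, each 67 mm deep and 35 mm tall, span between the inner faces of the rails, front faces flush with the rails. The lowest rung's underside is at z = 258 mm and rungs are spaced 307 mm apart (underside to underside).


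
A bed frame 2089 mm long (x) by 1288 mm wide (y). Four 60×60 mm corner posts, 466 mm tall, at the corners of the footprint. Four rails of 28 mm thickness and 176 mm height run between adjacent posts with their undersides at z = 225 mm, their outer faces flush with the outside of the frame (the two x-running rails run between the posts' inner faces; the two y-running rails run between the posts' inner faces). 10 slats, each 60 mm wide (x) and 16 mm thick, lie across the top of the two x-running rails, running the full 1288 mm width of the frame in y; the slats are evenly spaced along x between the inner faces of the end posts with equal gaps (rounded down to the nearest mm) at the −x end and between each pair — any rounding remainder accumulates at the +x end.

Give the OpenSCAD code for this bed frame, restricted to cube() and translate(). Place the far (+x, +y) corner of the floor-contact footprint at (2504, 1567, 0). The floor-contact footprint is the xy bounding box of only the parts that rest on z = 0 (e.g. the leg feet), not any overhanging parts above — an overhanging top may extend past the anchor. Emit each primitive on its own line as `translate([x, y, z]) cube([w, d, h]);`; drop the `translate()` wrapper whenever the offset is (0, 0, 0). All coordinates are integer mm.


// slat z = rail_z + rail_h = 225 + 176 = 401
// slat gap = ⌊(1969 − 10·60) / 11⌋ = 124
translate([415, 279, 0]) cube([60, 60, 466]);
translate([415, 1507, 0]) cube([60, 60, 466]);
translate([2444, 279, 0]) cube([60, 60, 466]);
translate([2444, 1507, 0]) cube([60, 60, 466]);
translate([475, 279, 225]) cube([1969, 28, 176]);
translate([475, 1539, 225]) cube([1969, 28, 176]);
translate([415, 339, 225]) cube([28, 1168, 176]);
translate([2476, 339, 225]) cube([28, 1168, 176]);
translate([599, 279, 401]) cube([60, 1288, 16]);
translate([783, 279, 401]) cube([60, 1288, 16]);
translate([967, 279, 401]) cube([60, 1288, 16]);
translate([1151, 279, 401]) cube([60, 1288, 16]);
translate([1335, 279, 401]) cube([60, 1288, 16]);
translate([1519, 279, 401]) cube([60, 1288, 16]);
translate([1703, 279, 401]) cube([60, 1288, 16]);
translate([1887, 279, 401]) cube([60, 1288, 16]);
translate([2071, 279, 401]) cube([60, 1288, 16]);
translate([2255, 279, 401]) cube([60, 1288, 16]);


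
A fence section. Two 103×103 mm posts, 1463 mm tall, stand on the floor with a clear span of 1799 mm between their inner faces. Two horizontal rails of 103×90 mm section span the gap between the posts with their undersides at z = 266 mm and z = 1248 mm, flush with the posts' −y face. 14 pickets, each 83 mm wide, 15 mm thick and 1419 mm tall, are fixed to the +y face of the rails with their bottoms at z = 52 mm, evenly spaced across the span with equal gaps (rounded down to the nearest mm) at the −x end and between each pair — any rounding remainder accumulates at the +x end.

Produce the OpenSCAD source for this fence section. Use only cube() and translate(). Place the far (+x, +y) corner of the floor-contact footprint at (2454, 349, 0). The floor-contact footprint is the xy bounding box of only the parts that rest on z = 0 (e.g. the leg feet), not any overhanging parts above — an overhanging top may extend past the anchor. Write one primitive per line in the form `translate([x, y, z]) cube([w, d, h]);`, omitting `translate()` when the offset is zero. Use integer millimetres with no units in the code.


translate([449, 246, 0]) cube([103, 103, 1463]);
translate([2351, 246, 0]) cube([103, 103, 1463]);
translate([552, 246, 266]) cube([1799, 103, 90]);
translate([552, 246, 1248]) cube([1799, 103, 90]);
translate([594, 349, 52]) cube([83, 15, 1419]);
translate([719, 349, 52]) cube([83, 15, 1419]);
translate([844, 349, 52]) cube([83, 15, 1419]);
translate([969, 349, 52]) cube([83, 15, 1419]);
translate([1094, 349, 52]) cube([83, 15, 1419]);
translate([1219, 349, 52]) cube([83, 15, 1419]);
translate([1344, 349, 52]) cube([83, 15, 1419]);
translate([1469, 349, 52]) cube([83, 15, 1419]);
translate([1594, 349, 52]) cube([83, 15, 1419]);
translate([1719, 349, 52]) cube([83, 15, 1419]);
translate([1844, 349, 52]) cube([83, 15, 1419]);
translate([1969, 349, 52]) cube([83, 15, 1419]);
translate([2094, 349, 52]) cube([83, 15, 1419]);
translate([2219, 349, 52]) cube([83, 15, 1419]);


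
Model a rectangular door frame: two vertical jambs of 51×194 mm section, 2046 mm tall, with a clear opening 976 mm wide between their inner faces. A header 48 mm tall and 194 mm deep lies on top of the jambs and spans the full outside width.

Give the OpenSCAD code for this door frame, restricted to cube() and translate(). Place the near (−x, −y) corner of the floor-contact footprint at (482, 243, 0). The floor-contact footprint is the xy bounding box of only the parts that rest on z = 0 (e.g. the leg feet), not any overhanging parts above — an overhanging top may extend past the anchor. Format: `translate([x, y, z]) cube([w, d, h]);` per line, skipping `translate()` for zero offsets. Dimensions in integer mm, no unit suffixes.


translate([482, 243, 0]) cube([51, 194, 2046]);
translate([1509, 243, 0]) cube([51, 194, 2046]);
translate([482, 243, 2046]) cube([1078, 194, 48]);


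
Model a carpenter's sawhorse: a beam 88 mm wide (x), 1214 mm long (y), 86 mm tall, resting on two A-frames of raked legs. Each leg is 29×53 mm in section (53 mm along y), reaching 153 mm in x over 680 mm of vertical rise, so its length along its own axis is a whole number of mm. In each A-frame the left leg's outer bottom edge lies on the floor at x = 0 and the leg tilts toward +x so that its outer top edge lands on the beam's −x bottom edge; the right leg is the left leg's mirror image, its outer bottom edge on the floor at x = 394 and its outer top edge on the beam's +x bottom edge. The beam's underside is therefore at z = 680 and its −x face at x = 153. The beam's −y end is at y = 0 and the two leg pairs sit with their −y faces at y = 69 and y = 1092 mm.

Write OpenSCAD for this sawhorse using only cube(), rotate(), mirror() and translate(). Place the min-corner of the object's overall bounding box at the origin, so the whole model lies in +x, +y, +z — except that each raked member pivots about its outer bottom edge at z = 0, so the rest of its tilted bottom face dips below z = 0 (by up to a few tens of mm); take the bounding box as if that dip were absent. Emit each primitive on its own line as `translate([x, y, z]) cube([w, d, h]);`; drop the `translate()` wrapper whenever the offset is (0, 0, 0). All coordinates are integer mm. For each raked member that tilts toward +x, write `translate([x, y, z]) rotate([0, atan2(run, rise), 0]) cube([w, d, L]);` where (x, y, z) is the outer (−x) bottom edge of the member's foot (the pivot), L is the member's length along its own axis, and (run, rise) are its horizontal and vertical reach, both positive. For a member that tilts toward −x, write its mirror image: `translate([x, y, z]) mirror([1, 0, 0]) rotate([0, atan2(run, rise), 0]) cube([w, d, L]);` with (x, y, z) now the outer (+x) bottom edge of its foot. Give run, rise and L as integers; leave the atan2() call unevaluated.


translate([153, 0, 680]) cube([88, 1214, 86]);
translate([0, 69, 0]) rotate([0, atan2(153, 680), 0]) cube([29, 53, 697]);
translate([394, 69, 0]) mirror([1, 0, 0]) rotate([0, atan2(153, 680), 0]) cube([29, 53, 697]);
translate([0, 1092, 0]) rotate([0, atan2(153, 680), 0]) cube([29, 53, 697]);
translate([394, 1092, 0]) mirror([1, 0, 0]) rotate([0, atan2(153, 680), 0]) cube([29, 53, 697]);


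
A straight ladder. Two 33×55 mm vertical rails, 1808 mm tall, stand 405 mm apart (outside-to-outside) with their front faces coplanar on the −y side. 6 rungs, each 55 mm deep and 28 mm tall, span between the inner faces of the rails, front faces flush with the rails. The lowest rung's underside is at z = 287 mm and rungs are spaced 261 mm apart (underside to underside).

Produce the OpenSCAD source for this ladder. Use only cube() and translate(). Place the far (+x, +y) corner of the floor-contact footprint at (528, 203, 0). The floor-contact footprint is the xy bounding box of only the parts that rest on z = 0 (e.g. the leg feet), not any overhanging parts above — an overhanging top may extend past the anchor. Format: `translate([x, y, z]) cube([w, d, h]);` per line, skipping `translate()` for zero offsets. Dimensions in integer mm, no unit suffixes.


translate([123, 148, 0]) cube([33, 55, 1808]);
translate([495, 148, 0]) cube([33, 55, 1808]);
translate([156, 148, 287]) cube([339, 55, 28]);
translate([156, 148, 548]) cube([339, 55, 28]);
translate([156, 148, 809]) cube([339, 55, 28]);
translate([156, 148, 1070]) cube([339, 55, 28]);
translate([156, 148, 1331]) cube([339, 55, 28]);
translate([156, 148, 1592]) cube([339, 55, 28]);
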